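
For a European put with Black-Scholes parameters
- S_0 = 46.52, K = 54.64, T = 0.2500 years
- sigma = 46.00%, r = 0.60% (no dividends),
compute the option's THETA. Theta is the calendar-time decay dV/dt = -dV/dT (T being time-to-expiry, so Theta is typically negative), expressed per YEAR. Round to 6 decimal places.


d1 = -0.5779734244; d2 = -0.8079734244
phi(d1) = 0.3375758096; exp(-qT) = 1.0000000000; exp(-rT) = 0.9985011244
Theta = -S*exp(-qT)*phi(d1)*sigma/(2*sqrt(T)) + r*K*exp(-rT)*N(-d2) - q*S*exp(-qT)*N(-d1)
N(-d1) = 0.7183589692; N(-d2) = 0.7904470595; sqrt(T) = 0.5000000000
Term 1 = -46.5200 * 1.0000000000 * 0.3375758096 * 0.4600 / (2 * 0.5000000000) = -7.2238522648
Term 2 = 0.0060 * 54.6400 * 0.9985011244 * 0.7904470595 = 0.2587517451
Term 3 = 0 (no dividend yield, q = 0)
Theta = -7.2238522648 + (0.2587517451) + (0.0000000000) = -6.965101

Answer: Theta = -6.965101


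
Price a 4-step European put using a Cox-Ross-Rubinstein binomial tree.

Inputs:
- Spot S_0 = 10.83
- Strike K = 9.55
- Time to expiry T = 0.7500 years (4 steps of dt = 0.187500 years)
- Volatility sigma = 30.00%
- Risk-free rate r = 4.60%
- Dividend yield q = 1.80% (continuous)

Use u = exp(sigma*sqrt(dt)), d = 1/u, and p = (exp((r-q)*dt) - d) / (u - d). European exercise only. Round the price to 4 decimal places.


dt = T/N = 0.187500
u = exp(sigma*sqrt(dt)) = 1.138719; d = 1/u = 0.878180
p = (exp((r-q)*dt) - d) / (u - d) = 0.487773
Discount per step: exp(-r*dt) = 0.991412
Stock lattice S(k, i) with i counting down-moves:
  k=0: S(0,0) = 10.8300
  k=1: S(1,0) = 12.3323; S(1,1) = 9.5107
  k=2: S(2,0) = 14.0431; S(2,1) = 10.8300; S(2,2) = 8.3521
  k=3: S(3,0) = 15.9911; S(3,1) = 12.3323; S(3,2) = 9.5107; S(3,3) = 7.3346
  k=4: S(4,0) = 18.2094; S(4,1) = 14.0431; S(4,2) = 10.8300; S(4,3) = 8.3521; S(4,4) = 6.4411
Terminal payoffs V(N, i) = max(K - S_T, 0):
  V(4,0) = 0.000000; V(4,1) = 0.000000; V(4,2) = 0.000000; V(4,3) = 1.197905; V(4,4) = 3.108865
Backward induction: V(k, i) = exp(-r*dt) * [p * V(k+1, i) + (1-p) * V(k+1, i+1)].
  V(3,0) = exp(-r*dt) * [p*0.000000 + (1-p)*0.000000] = 0.000000
  V(3,1) = exp(-r*dt) * [p*0.000000 + (1-p)*0.000000] = 0.000000
  V(3,2) = exp(-r*dt) * [p*0.000000 + (1-p)*1.197905] = 0.608329
  V(3,3) = exp(-r*dt) * [p*1.197905 + (1-p)*3.108865] = 2.158056
  V(2,0) = exp(-r*dt) * [p*0.000000 + (1-p)*0.000000] = 0.000000
  V(2,1) = exp(-r*dt) * [p*0.000000 + (1-p)*0.608329] = 0.308927
  V(2,2) = exp(-r*dt) * [p*0.608329 + (1-p)*2.158056] = 1.390099
  V(1,0) = exp(-r*dt) * [p*0.000000 + (1-p)*0.308927] = 0.156882
  V(1,1) = exp(-r*dt) * [p*0.308927 + (1-p)*1.390099] = 0.855323
  V(0,0) = exp(-r*dt) * [p*0.156882 + (1-p)*0.855323] = 0.510222

Answer: Price = V(0,0) = 0.5102


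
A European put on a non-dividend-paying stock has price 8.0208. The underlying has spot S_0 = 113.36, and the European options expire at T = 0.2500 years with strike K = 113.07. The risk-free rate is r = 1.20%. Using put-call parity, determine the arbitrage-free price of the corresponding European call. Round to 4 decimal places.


Answer: Call price = 8.6495

Derivation:
Put-call parity: C - P = S_0 * exp(-qT) - K * exp(-rT).
S_0 * exp(-qT) = 113.3600 * 1.00000000 = 113.36000000
K * exp(-rT) = 113.0700 * 0.99700450 = 112.73129831
C = P + S*exp(-qT) - K*exp(-rT)
C = 8.0208 + 113.36000000 - 112.73129831 = 8.6495


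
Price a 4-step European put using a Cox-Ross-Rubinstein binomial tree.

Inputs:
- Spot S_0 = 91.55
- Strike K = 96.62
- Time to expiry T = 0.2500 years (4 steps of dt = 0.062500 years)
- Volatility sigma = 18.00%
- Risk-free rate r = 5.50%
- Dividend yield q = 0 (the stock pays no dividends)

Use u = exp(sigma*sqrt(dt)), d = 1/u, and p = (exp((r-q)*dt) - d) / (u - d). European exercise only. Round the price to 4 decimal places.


dt = T/N = 0.062500
u = exp(sigma*sqrt(dt)) = 1.046028; d = 1/u = 0.955997
p = (exp((r-q)*dt) - d) / (u - d) = 0.526999
Discount per step: exp(-r*dt) = 0.996568
Stock lattice S(k, i) with i counting down-moves:
  k=0: S(0,0) = 91.5500
  k=1: S(1,0) = 95.7639; S(1,1) = 87.5216
  k=2: S(2,0) = 100.1717; S(2,1) = 91.5500; S(2,2) = 83.6704
  k=3: S(3,0) = 104.7823; S(3,1) = 95.7639; S(3,2) = 87.5216; S(3,3) = 79.9887
  k=4: S(4,0) = 109.6052; S(4,1) = 100.1717; S(4,2) = 91.5500; S(4,3) = 83.6704; S(4,4) = 76.4690
Terminal payoffs V(N, i) = max(K - S_T, 0):
  V(4,0) = 0.000000; V(4,1) = 0.000000; V(4,2) = 5.070000; V(4,3) = 12.949600; V(4,4) = 20.151012
Backward induction: V(k, i) = exp(-r*dt) * [p * V(k+1, i) + (1-p) * V(k+1, i+1)].
  V(3,0) = exp(-r*dt) * [p*0.000000 + (1-p)*0.000000] = 0.000000
  V(3,1) = exp(-r*dt) * [p*0.000000 + (1-p)*5.070000] = 2.389885
  V(3,2) = exp(-r*dt) * [p*5.070000 + (1-p)*12.949600] = 8.766869
  V(3,3) = exp(-r*dt) * [p*12.949600 + (1-p)*20.151012] = 16.299747
  V(2,0) = exp(-r*dt) * [p*0.000000 + (1-p)*2.389885] = 1.126538
  V(2,1) = exp(-r*dt) * [p*2.389885 + (1-p)*8.766869] = 5.387652
  V(2,2) = exp(-r*dt) * [p*8.766869 + (1-p)*16.299747] = 12.287616
  V(1,0) = exp(-r*dt) * [p*1.126538 + (1-p)*5.387652] = 3.131267
  V(1,1) = exp(-r*dt) * [p*5.387652 + (1-p)*12.287616] = 8.621653
  V(0,0) = exp(-r*dt) * [p*3.131267 + (1-p)*8.621653] = 5.708567

Answer: Price = V(0,0) = 5.7086


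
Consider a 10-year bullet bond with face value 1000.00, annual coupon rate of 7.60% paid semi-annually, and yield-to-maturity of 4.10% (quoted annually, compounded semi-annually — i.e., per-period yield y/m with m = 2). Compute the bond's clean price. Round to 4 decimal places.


Answer: Price = 1284.7742

Derivation:
Coupon per period c = face * coupon_rate / m = 38.000000
Periods per year m = 2; per-period yield y/m = 0.020500
Number of cashflows N = 20
Cashflows (t years, CF_t, discount factor 1/(1+y/m)^(m*t), PV):
  t = 0.5000: CF_t = 38.000000, DF = 0.979912, PV = 37.236649
  t = 1.0000: CF_t = 38.000000, DF = 0.960227, PV = 36.488632
  t = 1.5000: CF_t = 38.000000, DF = 0.940938, PV = 35.755641
  t = 2.0000: CF_t = 38.000000, DF = 0.922036, PV = 35.037375
  t = 2.5000: CF_t = 38.000000, DF = 0.903514, PV = 34.333537
  t = 3.0000: CF_t = 38.000000, DF = 0.885364, PV = 33.643839
  t = 3.5000: CF_t = 38.000000, DF = 0.867579, PV = 32.967995
  t = 4.0000: CF_t = 38.000000, DF = 0.850151, PV = 32.305727
  t = 4.5000: CF_t = 38.000000, DF = 0.833073, PV = 31.656764
  t = 5.0000: CF_t = 38.000000, DF = 0.816338, PV = 31.020837
  t = 5.5000: CF_t = 38.000000, DF = 0.799939, PV = 30.397684
  t = 6.0000: CF_t = 38.000000, DF = 0.783870, PV = 29.787050
  t = 6.5000: CF_t = 38.000000, DF = 0.768123, PV = 29.188682
  t = 7.0000: CF_t = 38.000000, DF = 0.752693, PV = 28.602334
  t = 7.5000: CF_t = 38.000000, DF = 0.737573, PV = 28.027765
  t = 8.0000: CF_t = 38.000000, DF = 0.722756, PV = 27.464737
  t = 8.5000: CF_t = 38.000000, DF = 0.708237, PV = 26.913021
  t = 9.0000: CF_t = 38.000000, DF = 0.694010, PV = 26.372387
  t = 9.5000: CF_t = 38.000000, DF = 0.680069, PV = 25.842613
  t = 10.0000: CF_t = 1038.000000, DF = 0.666407, PV = 691.730894
Price P = sum_t PV_t = 1284.774160


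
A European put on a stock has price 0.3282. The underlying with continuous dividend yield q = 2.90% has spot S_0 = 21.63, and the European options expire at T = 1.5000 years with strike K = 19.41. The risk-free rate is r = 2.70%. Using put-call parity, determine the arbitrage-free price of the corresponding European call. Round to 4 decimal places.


Answer: Call price = 2.3979

Derivation:
Put-call parity: C - P = S_0 * exp(-qT) - K * exp(-rT).
S_0 * exp(-qT) = 21.6300 * 0.95743255 = 20.70926614
K * exp(-rT) = 19.4100 * 0.96030916 = 18.63960088
C = P + S*exp(-qT) - K*exp(-rT)
C = 0.3282 + 20.70926614 - 18.63960088 = 2.3979


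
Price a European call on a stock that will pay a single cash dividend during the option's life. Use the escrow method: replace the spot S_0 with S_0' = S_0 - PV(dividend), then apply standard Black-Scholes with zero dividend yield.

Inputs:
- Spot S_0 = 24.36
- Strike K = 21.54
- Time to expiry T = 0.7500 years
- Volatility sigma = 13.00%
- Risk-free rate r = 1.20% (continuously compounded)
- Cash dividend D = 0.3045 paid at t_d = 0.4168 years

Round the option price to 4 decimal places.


PV(D) = D * exp(-r * t_d) = 0.3045 * 0.99501089 = 0.30298082
S_0' = S_0 - PV(D) = 24.3600 - 0.30298082 = 24.05701918
d1 = (ln(S_0'/K) + (r + sigma^2/2)*T) / (sigma*sqrt(T)) = 1.11786240
d2 = d1 - sigma*sqrt(T) = 1.00527909
exp(-rT) = 0.99104038
N(d1) = 0.86818712; N(d2) = 0.84261876
C = S_0' * N(d1) - K * exp(-rT) * N(d2) = 24.05701918 * 0.86818712 - 21.5400 * 0.99104038 * 0.84261876 = 2.8986

Answer: Price = 2.8986


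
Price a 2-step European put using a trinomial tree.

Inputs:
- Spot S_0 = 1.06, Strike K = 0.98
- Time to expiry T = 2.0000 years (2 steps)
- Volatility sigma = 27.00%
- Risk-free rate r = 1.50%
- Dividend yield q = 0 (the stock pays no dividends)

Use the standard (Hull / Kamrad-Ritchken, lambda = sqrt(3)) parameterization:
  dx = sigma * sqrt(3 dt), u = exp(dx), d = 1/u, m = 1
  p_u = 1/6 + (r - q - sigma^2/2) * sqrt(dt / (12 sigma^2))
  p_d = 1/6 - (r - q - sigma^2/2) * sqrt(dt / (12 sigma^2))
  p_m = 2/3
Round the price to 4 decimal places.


dt = T/N = 1.000000; dx = sigma*sqrt(3*dt) = 0.467654
u = exp(dx) = 1.596245; d = 1/u = 0.626470
p_u = 0.143733, p_m = 0.666667, p_d = 0.189600
Discount per step: exp(-r*dt) = 0.985112
Stock lattice S(k, j) with j the centered position index:
  k=0: S(0,+0) = 1.0600
  k=1: S(1,-1) = 0.6641; S(1,+0) = 1.0600; S(1,+1) = 1.6920
  k=2: S(2,-2) = 0.4160; S(2,-1) = 0.6641; S(2,+0) = 1.0600; S(2,+1) = 1.6920; S(2,+2) = 2.7009
Terminal payoffs V(N, j) = max(K - S_T, 0):
  V(2,-2) = 0.563987; V(2,-1) = 0.315941; V(2,+0) = 0.000000; V(2,+1) = 0.000000; V(2,+2) = 0.000000
Backward induction: V(k, j) = exp(-r*dt) * [p_u * V(k+1, j+1) + p_m * V(k+1, j) + p_d * V(k+1, j-1)]
  V(1,-1) = exp(-r*dt) * [p_u*0.000000 + p_m*0.315941 + p_d*0.563987] = 0.312832
  V(1,+0) = exp(-r*dt) * [p_u*0.000000 + p_m*0.000000 + p_d*0.315941] = 0.059011
  V(1,+1) = exp(-r*dt) * [p_u*0.000000 + p_m*0.000000 + p_d*0.000000] = 0.000000
  V(0,+0) = exp(-r*dt) * [p_u*0.000000 + p_m*0.059011 + p_d*0.312832] = 0.097185

Answer: Price = V(0,0) = 0.0972


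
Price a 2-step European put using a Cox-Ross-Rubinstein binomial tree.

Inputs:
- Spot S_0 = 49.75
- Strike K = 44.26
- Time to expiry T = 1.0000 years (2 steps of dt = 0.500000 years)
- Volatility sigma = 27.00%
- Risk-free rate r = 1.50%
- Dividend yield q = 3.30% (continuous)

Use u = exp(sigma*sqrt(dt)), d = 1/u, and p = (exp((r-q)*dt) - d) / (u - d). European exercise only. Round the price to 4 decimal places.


dt = T/N = 0.500000
u = exp(sigma*sqrt(dt)) = 1.210361; d = 1/u = 0.826200
p = (exp((r-q)*dt) - d) / (u - d) = 0.429092
Discount per step: exp(-r*dt) = 0.992528
Stock lattice S(k, i) with i counting down-moves:
  k=0: S(0,0) = 49.7500
  k=1: S(1,0) = 60.2155; S(1,1) = 41.1034
  k=2: S(2,0) = 72.8825; S(2,1) = 49.7500; S(2,2) = 33.9596
Terminal payoffs V(N, i) = max(K - S_T, 0):
  V(2,0) = 0.000000; V(2,1) = 0.000000; V(2,2) = 10.300359
Backward induction: V(k, i) = exp(-r*dt) * [p * V(k+1, i) + (1-p) * V(k+1, i+1)].
  V(1,0) = exp(-r*dt) * [p*0.000000 + (1-p)*0.000000] = 0.000000
  V(1,1) = exp(-r*dt) * [p*0.000000 + (1-p)*10.300359] = 5.836616
  V(0,0) = exp(-r*dt) * [p*0.000000 + (1-p)*5.836616] = 3.307272

Answer: Price = V(0,0) = 3.3073


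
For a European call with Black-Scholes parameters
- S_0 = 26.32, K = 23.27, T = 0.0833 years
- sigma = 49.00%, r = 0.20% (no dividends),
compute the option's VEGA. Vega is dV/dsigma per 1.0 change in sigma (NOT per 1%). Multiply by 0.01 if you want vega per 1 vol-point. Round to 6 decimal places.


Answer: Vega = 1.943162

Derivation:
d1 = 0.9427840160; d2 = 0.8013614930
phi(d1) = 0.2558000016; exp(-qT) = 1.0000000000; exp(-rT) = 0.9998334139
Vega = S * exp(-qT) * phi(d1) * sqrt(T) = 26.3200 * 1.0000000000 * 0.2558000016 * 0.2886173938 = 1.943162


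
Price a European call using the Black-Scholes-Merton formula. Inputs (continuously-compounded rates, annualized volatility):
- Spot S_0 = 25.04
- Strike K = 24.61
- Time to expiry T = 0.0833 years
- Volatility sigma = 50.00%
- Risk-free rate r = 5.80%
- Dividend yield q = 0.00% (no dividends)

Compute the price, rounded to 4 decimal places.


d1 = (ln(S/K) + (r - q + 0.5*sigma^2) * T) / (sigma * sqrt(T)) = 0.22566611
d2 = d1 - sigma * sqrt(T) = 0.08135741
exp(-rT) = 0.99518025; exp(-qT) = 1.00000000
C = S_0 * exp(-qT) * N(d1) - K * exp(-rT) * N(d2)
N(d1) = 0.58926944; N(d2) = 0.53242114
C = 25.0400 * 1.00000000 * 0.58926944 - 24.6100 * 0.99518025 * 0.53242114 = 1.7156

Answer: Price = 1.7156


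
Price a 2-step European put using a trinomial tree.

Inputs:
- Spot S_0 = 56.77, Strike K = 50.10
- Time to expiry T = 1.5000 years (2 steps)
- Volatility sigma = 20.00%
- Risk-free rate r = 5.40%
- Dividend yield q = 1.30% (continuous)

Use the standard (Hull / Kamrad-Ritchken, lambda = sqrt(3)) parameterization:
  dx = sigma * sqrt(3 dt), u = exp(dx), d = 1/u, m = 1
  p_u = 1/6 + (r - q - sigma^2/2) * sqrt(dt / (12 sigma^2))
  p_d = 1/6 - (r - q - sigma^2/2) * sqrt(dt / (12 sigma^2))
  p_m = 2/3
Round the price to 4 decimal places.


dt = T/N = 0.750000; dx = sigma*sqrt(3*dt) = 0.300000
u = exp(dx) = 1.349859; d = 1/u = 0.740818
p_u = 0.192917, p_m = 0.666667, p_d = 0.140417
Discount per step: exp(-r*dt) = 0.960309
Stock lattice S(k, j) with j the centered position index:
  k=0: S(0,+0) = 56.7700
  k=1: S(1,-1) = 42.0563; S(1,+0) = 56.7700; S(1,+1) = 76.6315
  k=2: S(2,-2) = 31.1560; S(2,-1) = 42.0563; S(2,+0) = 56.7700; S(2,+1) = 76.6315; S(2,+2) = 103.4417
Terminal payoffs V(N, j) = max(K - S_T, 0):
  V(2,-2) = 18.943963; V(2,-1) = 8.043750; V(2,+0) = 0.000000; V(2,+1) = 0.000000; V(2,+2) = 0.000000
Backward induction: V(k, j) = exp(-r*dt) * [p_u * V(k+1, j+1) + p_m * V(k+1, j) + p_d * V(k+1, j-1)]
  V(1,-1) = exp(-r*dt) * [p_u*0.000000 + p_m*8.043750 + p_d*18.943963] = 7.704126
  V(1,+0) = exp(-r*dt) * [p_u*0.000000 + p_m*0.000000 + p_d*8.043750] = 1.084647
  V(1,+1) = exp(-r*dt) * [p_u*0.000000 + p_m*0.000000 + p_d*0.000000] = 0.000000
  V(0,+0) = exp(-r*dt) * [p_u*0.000000 + p_m*1.084647 + p_d*7.704126] = 1.733248

Answer: Price = V(0,0) = 1.7332


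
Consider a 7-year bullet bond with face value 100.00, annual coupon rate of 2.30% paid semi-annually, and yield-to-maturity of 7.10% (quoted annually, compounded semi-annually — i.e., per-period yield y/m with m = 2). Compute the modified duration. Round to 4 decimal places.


Coupon per period c = face * coupon_rate / m = 1.150000
Periods per year m = 2; per-period yield y/m = 0.035500
Number of cashflows N = 14
Cashflows (t years, CF_t, discount factor 1/(1+y/m)^(m*t), PV):
  t = 0.5000: CF_t = 1.150000, DF = 0.965717, PV = 1.110575
  t = 1.0000: CF_t = 1.150000, DF = 0.932609, PV = 1.072501
  t = 1.5000: CF_t = 1.150000, DF = 0.900637, PV = 1.035732
  t = 2.0000: CF_t = 1.150000, DF = 0.869760, PV = 1.000224
  t = 2.5000: CF_t = 1.150000, DF = 0.839942, PV = 0.965934
  t = 3.0000: CF_t = 1.150000, DF = 0.811147, PV = 0.932819
  t = 3.5000: CF_t = 1.150000, DF = 0.783338, PV = 0.900839
  t = 4.0000: CF_t = 1.150000, DF = 0.756483, PV = 0.869955
  t = 4.5000: CF_t = 1.150000, DF = 0.730549, PV = 0.840131
  t = 5.0000: CF_t = 1.150000, DF = 0.705503, PV = 0.811329
  t = 5.5000: CF_t = 1.150000, DF = 0.681316, PV = 0.783514
  t = 6.0000: CF_t = 1.150000, DF = 0.657959, PV = 0.756653
  t = 6.5000: CF_t = 1.150000, DF = 0.635402, PV = 0.730712
  t = 7.0000: CF_t = 101.150000, DF = 0.613619, PV = 62.067527
Price P = sum_t PV_t = 73.878444
First compute Macaulay numerator sum_t t * PV_t:
  t * PV_t at t = 0.5000: 0.555287
  t * PV_t at t = 1.0000: 1.072501
  t * PV_t at t = 1.5000: 1.553598
  t * PV_t at t = 2.0000: 2.000449
  t * PV_t at t = 2.5000: 2.414834
  t * PV_t at t = 3.0000: 2.798456
  t * PV_t at t = 3.5000: 3.152936
  t * PV_t at t = 4.0000: 3.479822
  t * PV_t at t = 4.5000: 3.780589
  t * PV_t at t = 5.0000: 4.056643
  t * PV_t at t = 5.5000: 4.309326
  t * PV_t at t = 6.0000: 4.539916
  t * PV_t at t = 6.5000: 4.749631
  t * PV_t at t = 7.0000: 434.472689
Macaulay duration D = 472.936678 / 73.878444 = 6.401552
Modified duration = D / (1 + y/m) = 6.401552 / (1 + 0.035500) = 6.182088

Answer: Modified duration = 6.1821


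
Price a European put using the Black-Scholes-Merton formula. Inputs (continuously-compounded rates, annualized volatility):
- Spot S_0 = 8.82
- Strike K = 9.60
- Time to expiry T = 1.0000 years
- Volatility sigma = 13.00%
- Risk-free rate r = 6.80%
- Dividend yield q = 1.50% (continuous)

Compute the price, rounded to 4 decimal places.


Answer: Price = 0.6112

Derivation:
d1 = (ln(S/K) + (r - q + 0.5*sigma^2) * T) / (sigma * sqrt(T)) = -0.17916330
d2 = d1 - sigma * sqrt(T) = -0.30916330
exp(-rT) = 0.93426047; exp(-qT) = 0.98511194
P = K * exp(-rT) * N(-d2) - S_0 * exp(-qT) * N(-d1)
N(-d1) = 0.57109526; N(-d2) = 0.62140134
P = 9.6000 * 0.93426047 * 0.62140134 - 8.8200 * 0.98511194 * 0.57109526 = 0.6112


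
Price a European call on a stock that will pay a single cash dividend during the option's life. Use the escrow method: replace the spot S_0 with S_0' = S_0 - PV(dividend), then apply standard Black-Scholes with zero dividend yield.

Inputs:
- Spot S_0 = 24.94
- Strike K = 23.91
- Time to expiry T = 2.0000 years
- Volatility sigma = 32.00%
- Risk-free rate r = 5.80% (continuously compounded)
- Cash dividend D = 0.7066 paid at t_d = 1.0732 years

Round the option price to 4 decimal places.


Answer: Price = 5.7379

Derivation:
PV(D) = D * exp(-r * t_d) = 0.7066 * 0.93965208 = 0.66395816
S_0' = S_0 - PV(D) = 24.9400 - 0.66395816 = 24.27604184
d1 = (ln(S_0'/K) + (r + sigma^2/2)*T) / (sigma*sqrt(T)) = 0.51617281
d2 = d1 - sigma*sqrt(T) = 0.06362447
exp(-rT) = 0.89047522
N(d1) = 0.69713314; N(d2) = 0.52536538
C = S_0' * N(d1) - K * exp(-rT) * N(d2) = 24.27604184 * 0.69713314 - 23.9100 * 0.89047522 * 0.52536538 = 5.7379


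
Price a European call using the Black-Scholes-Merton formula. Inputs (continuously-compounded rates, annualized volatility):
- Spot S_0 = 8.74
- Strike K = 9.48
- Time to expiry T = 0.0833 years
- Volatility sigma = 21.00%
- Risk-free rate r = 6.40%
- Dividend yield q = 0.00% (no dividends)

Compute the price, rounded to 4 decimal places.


Answer: Price = 0.0277

Derivation:
d1 = (ln(S/K) + (r - q + 0.5*sigma^2) * T) / (sigma * sqrt(T)) = -1.22267920
d2 = d1 - sigma * sqrt(T) = -1.28328885
exp(-rT) = 0.99468299; exp(-qT) = 1.00000000
C = S_0 * exp(-qT) * N(d1) - K * exp(-rT) * N(d2)
N(d1) = 0.11072544; N(d2) = 0.09969545
C = 8.7400 * 1.00000000 * 0.11072544 - 9.4800 * 0.99468299 * 0.09969545 = 0.0277


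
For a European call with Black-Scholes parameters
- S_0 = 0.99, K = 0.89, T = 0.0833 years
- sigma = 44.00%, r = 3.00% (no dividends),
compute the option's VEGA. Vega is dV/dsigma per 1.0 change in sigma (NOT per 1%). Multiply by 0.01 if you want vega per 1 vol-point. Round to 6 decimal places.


Answer: Vega = 0.074542

Derivation:
d1 = 0.9216819955; d2 = 0.7946903423
phi(d1) = 0.2608819211; exp(-qT) = 1.0000000000; exp(-rT) = 0.9975041199
Vega = S * exp(-qT) * phi(d1) * sqrt(T) = 0.9900 * 1.0000000000 * 0.2608819211 * 0.2886173938 = 0.074542


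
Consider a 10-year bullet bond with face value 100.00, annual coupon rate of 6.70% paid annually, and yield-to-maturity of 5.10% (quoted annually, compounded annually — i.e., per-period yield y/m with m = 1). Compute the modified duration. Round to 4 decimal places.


Coupon per period c = face * coupon_rate / m = 6.700000
Periods per year m = 1; per-period yield y/m = 0.051000
Number of cashflows N = 10
Cashflows (t years, CF_t, discount factor 1/(1+y/m)^(m*t), PV):
  t = 1.0000: CF_t = 6.700000, DF = 0.951475, PV = 6.374881
  t = 2.0000: CF_t = 6.700000, DF = 0.905304, PV = 6.065539
  t = 3.0000: CF_t = 6.700000, DF = 0.861374, PV = 5.771207
  t = 4.0000: CF_t = 6.700000, DF = 0.819576, PV = 5.491158
  t = 5.0000: CF_t = 6.700000, DF = 0.779806, PV = 5.224698
  t = 6.0000: CF_t = 6.700000, DF = 0.741965, PV = 4.971169
  t = 7.0000: CF_t = 6.700000, DF = 0.705961, PV = 4.729942
  t = 8.0000: CF_t = 6.700000, DF = 0.671705, PV = 4.500420
  t = 9.0000: CF_t = 6.700000, DF = 0.639110, PV = 4.282036
  t = 10.0000: CF_t = 106.700000, DF = 0.608097, PV = 64.883947
Price P = sum_t PV_t = 112.294997
First compute Macaulay numerator sum_t t * PV_t:
  t * PV_t at t = 1.0000: 6.374881
  t * PV_t at t = 2.0000: 12.131077
  t * PV_t at t = 3.0000: 17.313621
  t * PV_t at t = 4.0000: 21.964632
  t * PV_t at t = 5.0000: 26.123492
  t * PV_t at t = 6.0000: 29.827013
  t * PV_t at t = 7.0000: 33.109592
  t * PV_t at t = 8.0000: 36.003362
  t * PV_t at t = 9.0000: 38.538328
  t * PV_t at t = 10.0000: 648.839467
Macaulay duration D = 870.225465 / 112.294997 = 7.749459
Modified duration = D / (1 + y/m) = 7.749459 / (1 + 0.051000) = 7.373415

Answer: Modified duration = 7.3734


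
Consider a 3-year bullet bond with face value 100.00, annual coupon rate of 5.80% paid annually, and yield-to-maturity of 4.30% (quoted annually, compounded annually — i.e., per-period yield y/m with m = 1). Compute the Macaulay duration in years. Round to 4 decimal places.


Coupon per period c = face * coupon_rate / m = 5.800000
Periods per year m = 1; per-period yield y/m = 0.043000
Number of cashflows N = 3
Cashflows (t years, CF_t, discount factor 1/(1+y/m)^(m*t), PV):
  t = 1.0000: CF_t = 5.800000, DF = 0.958773, PV = 5.560882
  t = 2.0000: CF_t = 5.800000, DF = 0.919245, PV = 5.331622
  t = 3.0000: CF_t = 105.800000, DF = 0.881347, PV = 93.246544
Price P = sum_t PV_t = 104.139048
Macaulay numerator sum_t t * PV_t:
  t * PV_t at t = 1.0000: 5.560882
  t * PV_t at t = 2.0000: 10.663245
  t * PV_t at t = 3.0000: 279.739631
Macaulay duration D = (sum_t t * PV_t) / P = 295.963757 / 104.139048 = 2.842006

Answer: Macaulay duration = 2.8420 years


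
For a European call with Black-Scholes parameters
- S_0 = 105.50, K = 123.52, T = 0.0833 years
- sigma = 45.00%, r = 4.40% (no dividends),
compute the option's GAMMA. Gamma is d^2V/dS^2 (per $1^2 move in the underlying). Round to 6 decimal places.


d1 = -1.1209981834; d2 = -1.2508760106
phi(d1) = 0.2128309699; exp(-qT) = 1.0000000000; exp(-rT) = 0.9963415086
Gamma = exp(-qT) * phi(d1) / (S * sigma * sqrt(T)) = 1.0000000000 * 0.2128309699 / (105.5000 * 0.4500 * 0.2886173938) = 0.015533

Answer: Gamma = 0.015533


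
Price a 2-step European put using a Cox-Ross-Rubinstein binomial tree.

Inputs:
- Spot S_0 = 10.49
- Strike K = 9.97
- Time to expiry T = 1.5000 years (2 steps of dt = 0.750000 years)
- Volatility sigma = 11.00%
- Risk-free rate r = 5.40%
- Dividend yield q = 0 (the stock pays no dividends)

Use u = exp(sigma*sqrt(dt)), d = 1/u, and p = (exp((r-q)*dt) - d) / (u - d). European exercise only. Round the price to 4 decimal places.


Answer: Price = V(0,0) = 0.1131

Derivation:
dt = T/N = 0.750000
u = exp(sigma*sqrt(dt)) = 1.099948; d = 1/u = 0.909134
p = (exp((r-q)*dt) - d) / (u - d) = 0.692808
Discount per step: exp(-r*dt) = 0.960309
Stock lattice S(k, i) with i counting down-moves:
  k=0: S(0,0) = 10.4900
  k=1: S(1,0) = 11.5385; S(1,1) = 9.5368
  k=2: S(2,0) = 12.6917; S(2,1) = 10.4900; S(2,2) = 8.6702
Terminal payoffs V(N, i) = max(K - S_T, 0):
  V(2,0) = 0.000000; V(2,1) = 0.000000; V(2,2) = 1.299757
Backward induction: V(k, i) = exp(-r*dt) * [p * V(k+1, i) + (1-p) * V(k+1, i+1)].
  V(1,0) = exp(-r*dt) * [p*0.000000 + (1-p)*0.000000] = 0.000000
  V(1,1) = exp(-r*dt) * [p*0.000000 + (1-p)*1.299757] = 0.383428
  V(0,0) = exp(-r*dt) * [p*0.000000 + (1-p)*0.383428] = 0.113111


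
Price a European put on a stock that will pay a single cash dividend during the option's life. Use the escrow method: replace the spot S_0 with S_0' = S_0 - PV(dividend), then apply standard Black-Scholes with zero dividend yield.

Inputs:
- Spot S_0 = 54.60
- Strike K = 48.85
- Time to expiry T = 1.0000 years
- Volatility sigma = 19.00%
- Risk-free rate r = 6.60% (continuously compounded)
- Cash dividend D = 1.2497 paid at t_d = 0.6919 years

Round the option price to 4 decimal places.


PV(D) = D * exp(-r * t_d) = 1.2497 * 0.95536157 = 1.19391536
S_0' = S_0 - PV(D) = 54.6000 - 1.19391536 = 53.40608464
d1 = (ln(S_0'/K) + (r + sigma^2/2)*T) / (sigma*sqrt(T)) = 0.91168582
d2 = d1 - sigma*sqrt(T) = 0.72168582
exp(-rT) = 0.93613086
N(-d1) = 0.18096707; N(-d2) = 0.23524383
P = K * exp(-rT) * N(-d2) - S_0' * N(-d1) = 48.8500 * 0.93613086 * 0.23524383 - 53.40608464 * 0.18096707 = 1.0930

Answer: Price = 1.0930


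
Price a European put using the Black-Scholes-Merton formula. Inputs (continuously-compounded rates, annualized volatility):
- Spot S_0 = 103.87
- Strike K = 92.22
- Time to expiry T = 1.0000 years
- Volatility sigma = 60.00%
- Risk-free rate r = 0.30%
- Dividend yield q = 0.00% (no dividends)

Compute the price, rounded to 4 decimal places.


d1 = (ln(S/K) + (r - q + 0.5*sigma^2) * T) / (sigma * sqrt(T)) = 0.50327182
d2 = d1 - sigma * sqrt(T) = -0.09672818
exp(-rT) = 0.99700450; exp(-qT) = 1.00000000
P = K * exp(-rT) * N(-d2) - S_0 * exp(-qT) * N(-d1)
N(-d1) = 0.30738659; N(-d2) = 0.53852887
P = 92.2200 * 0.99700450 * 0.53852887 - 103.8700 * 1.00000000 * 0.30738659 = 17.5861

Answer: Price = 17.5861


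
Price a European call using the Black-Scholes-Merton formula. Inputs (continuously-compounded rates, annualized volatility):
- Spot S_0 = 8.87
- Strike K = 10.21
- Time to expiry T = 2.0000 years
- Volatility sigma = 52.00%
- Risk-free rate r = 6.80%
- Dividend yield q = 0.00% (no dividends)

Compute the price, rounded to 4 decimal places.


d1 = (ln(S/K) + (r - q + 0.5*sigma^2) * T) / (sigma * sqrt(T)) = 0.36131411
d2 = d1 - sigma * sqrt(T) = -0.37407694
exp(-rT) = 0.87284263; exp(-qT) = 1.00000000
C = S_0 * exp(-qT) * N(d1) - K * exp(-rT) * N(d2)
N(d1) = 0.64106768; N(d2) = 0.35417354
C = 8.8700 * 1.00000000 * 0.64106768 - 10.2100 * 0.87284263 * 0.35417354 = 2.5300

Answer: Price = 2.5300


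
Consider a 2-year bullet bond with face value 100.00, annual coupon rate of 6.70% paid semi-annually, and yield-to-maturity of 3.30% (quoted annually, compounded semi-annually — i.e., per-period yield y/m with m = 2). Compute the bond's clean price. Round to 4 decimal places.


Coupon per period c = face * coupon_rate / m = 3.350000
Periods per year m = 2; per-period yield y/m = 0.016500
Number of cashflows N = 4
Cashflows (t years, CF_t, discount factor 1/(1+y/m)^(m*t), PV):
  t = 0.5000: CF_t = 3.350000, DF = 0.983768, PV = 3.295622
  t = 1.0000: CF_t = 3.350000, DF = 0.967799, PV = 3.242127
  t = 1.5000: CF_t = 3.350000, DF = 0.952090, PV = 3.189500
  t = 2.0000: CF_t = 103.350000, DF = 0.936635, PV = 96.801246
Price P = sum_t PV_t = 106.528496

Answer: Price = 106.5285


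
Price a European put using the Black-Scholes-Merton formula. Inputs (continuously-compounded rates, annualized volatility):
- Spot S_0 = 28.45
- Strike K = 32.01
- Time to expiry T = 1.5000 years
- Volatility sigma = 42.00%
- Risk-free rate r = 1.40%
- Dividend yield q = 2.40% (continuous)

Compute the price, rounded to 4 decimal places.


d1 = (ln(S/K) + (r - q + 0.5*sigma^2) * T) / (sigma * sqrt(T)) = -0.00116680
d2 = d1 - sigma * sqrt(T) = -0.51555965
exp(-rT) = 0.97921896; exp(-qT) = 0.96464029
P = K * exp(-rT) * N(-d2) - S_0 * exp(-qT) * N(-d1)
N(-d1) = 0.50046549; N(-d2) = 0.69691900
P = 32.0100 * 0.97921896 * 0.69691900 - 28.4500 * 0.96464029 * 0.50046549 = 8.1100

Answer: Price = 8.1100


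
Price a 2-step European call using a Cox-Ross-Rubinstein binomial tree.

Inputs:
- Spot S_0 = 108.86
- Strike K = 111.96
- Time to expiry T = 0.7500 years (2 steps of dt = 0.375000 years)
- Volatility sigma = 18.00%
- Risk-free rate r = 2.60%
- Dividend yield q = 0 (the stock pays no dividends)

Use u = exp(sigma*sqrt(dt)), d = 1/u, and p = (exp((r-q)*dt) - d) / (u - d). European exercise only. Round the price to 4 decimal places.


dt = T/N = 0.375000
u = exp(sigma*sqrt(dt)) = 1.116532; d = 1/u = 0.895631
p = (exp((r-q)*dt) - d) / (u - d) = 0.516824
Discount per step: exp(-r*dt) = 0.990297
Stock lattice S(k, i) with i counting down-moves:
  k=0: S(0,0) = 108.8600
  k=1: S(1,0) = 121.5456; S(1,1) = 97.4984
  k=2: S(2,0) = 135.7095; S(2,1) = 108.8600; S(2,2) = 87.3225
Terminal payoffs V(N, i) = max(S_T - K, 0):
  V(2,0) = 23.749521; V(2,1) = 0.000000; V(2,2) = 0.000000
Backward induction: V(k, i) = exp(-r*dt) * [p * V(k+1, i) + (1-p) * V(k+1, i+1)].
  V(1,0) = exp(-r*dt) * [p*23.749521 + (1-p)*0.000000] = 12.155240
  V(1,1) = exp(-r*dt) * [p*0.000000 + (1-p)*0.000000] = 0.000000
  V(0,0) = exp(-r*dt) * [p*12.155240 + (1-p)*0.000000] = 6.221172

Answer: Price = V(0,0) = 6.2212


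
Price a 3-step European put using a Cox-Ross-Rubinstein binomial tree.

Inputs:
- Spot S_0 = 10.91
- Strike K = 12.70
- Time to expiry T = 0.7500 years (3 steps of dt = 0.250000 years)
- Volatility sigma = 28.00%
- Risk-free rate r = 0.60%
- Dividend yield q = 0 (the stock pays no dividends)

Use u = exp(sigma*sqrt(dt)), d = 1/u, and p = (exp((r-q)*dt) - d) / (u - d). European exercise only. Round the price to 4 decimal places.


Answer: Price = V(0,0) = 2.1376

Derivation:
dt = T/N = 0.250000
u = exp(sigma*sqrt(dt)) = 1.150274; d = 1/u = 0.869358
p = (exp((r-q)*dt) - d) / (u - d) = 0.470401
Discount per step: exp(-r*dt) = 0.998501
Stock lattice S(k, i) with i counting down-moves:
  k=0: S(0,0) = 10.9100
  k=1: S(1,0) = 12.5495; S(1,1) = 9.4847
  k=2: S(2,0) = 14.4353; S(2,1) = 10.9100; S(2,2) = 8.2456
  k=3: S(3,0) = 16.6046; S(3,1) = 12.5495; S(3,2) = 9.4847; S(3,3) = 7.1684
Terminal payoffs V(N, i) = max(K - S_T, 0):
  V(3,0) = 0.000000; V(3,1) = 0.150513; V(3,2) = 3.215302; V(3,3) = 5.531619
Backward induction: V(k, i) = exp(-r*dt) * [p * V(k+1, i) + (1-p) * V(k+1, i+1)].
  V(2,0) = exp(-r*dt) * [p*0.000000 + (1-p)*0.150513] = 0.079592
  V(2,1) = exp(-r*dt) * [p*0.150513 + (1-p)*3.215302] = 1.770964
  V(2,2) = exp(-r*dt) * [p*3.215302 + (1-p)*5.531619] = 4.435364
  V(1,0) = exp(-r*dt) * [p*0.079592 + (1-p)*1.770964] = 0.973880
  V(1,1) = exp(-r*dt) * [p*1.770964 + (1-p)*4.435364] = 3.177259
  V(0,0) = exp(-r*dt) * [p*0.973880 + (1-p)*3.177259] = 2.137579


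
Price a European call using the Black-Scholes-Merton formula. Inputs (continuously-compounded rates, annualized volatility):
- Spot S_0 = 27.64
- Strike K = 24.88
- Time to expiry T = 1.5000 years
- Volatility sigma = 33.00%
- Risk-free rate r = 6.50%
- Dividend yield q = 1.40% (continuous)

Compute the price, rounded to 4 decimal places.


d1 = (ln(S/K) + (r - q + 0.5*sigma^2) * T) / (sigma * sqrt(T)) = 0.65165020
d2 = d1 - sigma * sqrt(T) = 0.24748440
exp(-rT) = 0.90710234; exp(-qT) = 0.97921896
C = S_0 * exp(-qT) * N(d1) - K * exp(-rT) * N(d2)
N(d1) = 0.74268657; N(d2) = 0.59773332
C = 27.6400 * 0.97921896 * 0.74268657 - 24.8800 * 0.90710234 * 0.59773332 = 6.6112

Answer: Price = 6.6112


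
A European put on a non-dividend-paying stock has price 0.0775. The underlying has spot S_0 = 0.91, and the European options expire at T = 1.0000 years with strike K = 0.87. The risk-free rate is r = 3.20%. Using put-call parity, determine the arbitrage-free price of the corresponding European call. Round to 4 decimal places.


Answer: Call price = 0.1449

Derivation:
Put-call parity: C - P = S_0 * exp(-qT) - K * exp(-rT).
S_0 * exp(-qT) = 0.9100 * 1.00000000 = 0.91000000
K * exp(-rT) = 0.8700 * 0.96850658 = 0.84260073
C = P + S*exp(-qT) - K*exp(-rT)
C = 0.0775 + 0.91000000 - 0.84260073 = 0.1449


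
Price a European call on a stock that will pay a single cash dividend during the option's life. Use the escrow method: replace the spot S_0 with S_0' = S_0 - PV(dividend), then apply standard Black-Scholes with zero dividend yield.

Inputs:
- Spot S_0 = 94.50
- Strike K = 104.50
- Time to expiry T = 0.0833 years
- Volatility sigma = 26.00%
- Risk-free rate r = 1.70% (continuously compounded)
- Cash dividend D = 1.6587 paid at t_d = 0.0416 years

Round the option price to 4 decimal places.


Answer: Price = 0.1896

Derivation:
PV(D) = D * exp(-r * t_d) = 1.6587 * 0.99929305 = 1.65752738
S_0' = S_0 - PV(D) = 94.5000 - 1.65752738 = 92.84247262
d1 = (ln(S_0'/K) + (r + sigma^2/2)*T) / (sigma*sqrt(T)) = -1.51986172
d2 = d1 - sigma*sqrt(T) = -1.59490224
exp(-rT) = 0.99858490
N(d1) = 0.06427287; N(d2) = 0.05536705
C = S_0' * N(d1) - K * exp(-rT) * N(d2) = 92.84247262 * 0.06427287 - 104.5000 * 0.99858490 * 0.05536705 = 0.1896


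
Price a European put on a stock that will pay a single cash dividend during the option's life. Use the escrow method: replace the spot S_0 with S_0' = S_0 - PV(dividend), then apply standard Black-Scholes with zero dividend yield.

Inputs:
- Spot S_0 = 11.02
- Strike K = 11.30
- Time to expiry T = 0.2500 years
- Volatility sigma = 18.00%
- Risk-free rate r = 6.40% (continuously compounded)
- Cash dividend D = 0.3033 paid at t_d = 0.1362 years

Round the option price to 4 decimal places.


Answer: Price = 0.6248

Derivation:
PV(D) = D * exp(-r * t_d) = 0.3033 * 0.99132108 = 0.30066768
S_0' = S_0 - PV(D) = 11.0200 - 0.30066768 = 10.71933232
d1 = (ln(S_0'/K) + (r + sigma^2/2)*T) / (sigma*sqrt(T)) = -0.36337618
d2 = d1 - sigma*sqrt(T) = -0.45337618
exp(-rT) = 0.98412732
N(-d1) = 0.64183805; N(-d2) = 0.67486106
P = K * exp(-rT) * N(-d2) - S_0' * N(-d1) = 11.3000 * 0.98412732 * 0.67486106 - 10.71933232 * 0.64183805 = 0.6248


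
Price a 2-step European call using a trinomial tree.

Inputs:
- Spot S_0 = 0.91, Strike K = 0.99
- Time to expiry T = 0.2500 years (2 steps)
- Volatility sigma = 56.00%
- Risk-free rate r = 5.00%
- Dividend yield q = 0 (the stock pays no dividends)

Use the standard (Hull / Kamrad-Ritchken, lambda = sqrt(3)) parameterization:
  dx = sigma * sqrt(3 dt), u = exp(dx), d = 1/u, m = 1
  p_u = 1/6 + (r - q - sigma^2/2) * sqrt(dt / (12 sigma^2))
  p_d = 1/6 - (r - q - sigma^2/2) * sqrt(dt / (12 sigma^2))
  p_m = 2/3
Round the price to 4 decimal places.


dt = T/N = 0.125000; dx = sigma*sqrt(3*dt) = 0.342929
u = exp(dx) = 1.409068; d = 1/u = 0.709689
p_u = 0.147202, p_m = 0.666667, p_d = 0.186131
Discount per step: exp(-r*dt) = 0.993769
Stock lattice S(k, j) with j the centered position index:
  k=0: S(0,+0) = 0.9100
  k=1: S(1,-1) = 0.6458; S(1,+0) = 0.9100; S(1,+1) = 1.2823
  k=2: S(2,-2) = 0.4583; S(2,-1) = 0.6458; S(2,+0) = 0.9100; S(2,+1) = 1.2823; S(2,+2) = 1.8068
Terminal payoffs V(N, j) = max(S_T - K, 0):
  V(2,-2) = 0.000000; V(2,-1) = 0.000000; V(2,+0) = 0.000000; V(2,+1) = 0.292252; V(2,+2) = 0.816780
Backward induction: V(k, j) = exp(-r*dt) * [p_u * V(k+1, j+1) + p_m * V(k+1, j) + p_d * V(k+1, j-1)]
  V(1,-1) = exp(-r*dt) * [p_u*0.000000 + p_m*0.000000 + p_d*0.000000] = 0.000000
  V(1,+0) = exp(-r*dt) * [p_u*0.292252 + p_m*0.000000 + p_d*0.000000] = 0.042752
  V(1,+1) = exp(-r*dt) * [p_u*0.816780 + p_m*0.292252 + p_d*0.000000] = 0.313103
  V(0,+0) = exp(-r*dt) * [p_u*0.313103 + p_m*0.042752 + p_d*0.000000] = 0.074126

Answer: Price = V(0,0) = 0.0741


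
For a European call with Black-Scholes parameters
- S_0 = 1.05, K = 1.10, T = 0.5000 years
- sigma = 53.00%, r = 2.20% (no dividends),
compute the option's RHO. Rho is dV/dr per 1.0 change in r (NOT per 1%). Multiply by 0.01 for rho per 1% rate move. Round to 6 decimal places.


d1 = 0.0926042633; d2 = -0.2821623307
phi(d1) = 0.3972353678; exp(-qT) = 1.0000000000; exp(-rT) = 0.9890602788
N(d2) = 0.3889095205
Rho = K*T*exp(-rT)*N(d2) = 1.1000 * 0.5000 * 0.9890602788 * 0.3889095205 = 0.211560

Answer: Rho = 0.211560


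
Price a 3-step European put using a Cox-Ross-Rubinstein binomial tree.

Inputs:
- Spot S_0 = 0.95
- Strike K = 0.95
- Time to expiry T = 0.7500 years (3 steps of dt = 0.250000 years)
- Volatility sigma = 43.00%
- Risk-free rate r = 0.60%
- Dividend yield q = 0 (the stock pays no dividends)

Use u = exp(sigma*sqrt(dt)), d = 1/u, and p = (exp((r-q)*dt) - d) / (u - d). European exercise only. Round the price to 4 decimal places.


dt = T/N = 0.250000
u = exp(sigma*sqrt(dt)) = 1.239862; d = 1/u = 0.806541
p = (exp((r-q)*dt) - d) / (u - d) = 0.449920
Discount per step: exp(-r*dt) = 0.998501
Stock lattice S(k, i) with i counting down-moves:
  k=0: S(0,0) = 0.9500
  k=1: S(1,0) = 1.1779; S(1,1) = 0.7662
  k=2: S(2,0) = 1.4604; S(2,1) = 0.9500; S(2,2) = 0.6180
  k=3: S(3,0) = 1.8107; S(3,1) = 1.1779; S(3,2) = 0.7662; S(3,3) = 0.4984
Terminal payoffs V(N, i) = max(K - S_T, 0):
  V(3,0) = 0.000000; V(3,1) = 0.000000; V(3,2) = 0.183786; V(3,3) = 0.451571
Backward induction: V(k, i) = exp(-r*dt) * [p * V(k+1, i) + (1-p) * V(k+1, i+1)].
  V(2,0) = exp(-r*dt) * [p*0.000000 + (1-p)*0.000000] = 0.000000
  V(2,1) = exp(-r*dt) * [p*0.000000 + (1-p)*0.183786] = 0.100945
  V(2,2) = exp(-r*dt) * [p*0.183786 + (1-p)*0.451571] = 0.330592
  V(1,0) = exp(-r*dt) * [p*0.000000 + (1-p)*0.100945] = 0.055445
  V(1,1) = exp(-r*dt) * [p*0.100945 + (1-p)*0.330592] = 0.226929
  V(0,0) = exp(-r*dt) * [p*0.055445 + (1-p)*0.226929] = 0.149550

Answer: Price = V(0,0) = 0.1496


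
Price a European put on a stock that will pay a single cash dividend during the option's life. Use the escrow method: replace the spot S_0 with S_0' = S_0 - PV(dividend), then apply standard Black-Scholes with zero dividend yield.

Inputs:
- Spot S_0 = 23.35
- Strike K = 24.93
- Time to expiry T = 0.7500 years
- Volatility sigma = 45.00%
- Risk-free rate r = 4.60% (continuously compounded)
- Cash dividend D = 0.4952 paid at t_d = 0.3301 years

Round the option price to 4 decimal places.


PV(D) = D * exp(-r * t_d) = 0.4952 * 0.98493010 = 0.48773739
S_0' = S_0 - PV(D) = 23.3500 - 0.48773739 = 22.86226261
d1 = (ln(S_0'/K) + (r + sigma^2/2)*T) / (sigma*sqrt(T)) = 0.06120742
d2 = d1 - sigma*sqrt(T) = -0.32850401
exp(-rT) = 0.96608834
N(-d1) = 0.47559701; N(-d2) = 0.62873469
P = K * exp(-rT) * N(-d2) - S_0' * N(-d1) = 24.9300 * 0.96608834 * 0.62873469 - 22.86226261 * 0.47559701 = 4.2696

Answer: Price = 4.2696


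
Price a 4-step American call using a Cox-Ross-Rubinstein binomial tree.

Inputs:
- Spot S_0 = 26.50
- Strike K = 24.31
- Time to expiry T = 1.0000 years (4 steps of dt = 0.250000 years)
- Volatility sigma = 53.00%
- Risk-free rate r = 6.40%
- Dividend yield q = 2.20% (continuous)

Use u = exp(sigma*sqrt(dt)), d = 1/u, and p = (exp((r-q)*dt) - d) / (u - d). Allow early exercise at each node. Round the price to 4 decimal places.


Answer: Price = V(0,0) = 6.8003

Derivation:
dt = T/N = 0.250000
u = exp(sigma*sqrt(dt)) = 1.303431; d = 1/u = 0.767206
p = (exp((r-q)*dt) - d) / (u - d) = 0.453819
Discount per step: exp(-r*dt) = 0.984127
Stock lattice S(k, i) with i counting down-moves:
  k=0: S(0,0) = 26.5000
  k=1: S(1,0) = 34.5409; S(1,1) = 20.3310
  k=2: S(2,0) = 45.0217; S(2,1) = 26.5000; S(2,2) = 15.5980
  k=3: S(3,0) = 58.6827; S(3,1) = 34.5409; S(3,2) = 20.3310; S(3,3) = 11.9669
  k=4: S(4,0) = 76.4888; S(4,1) = 45.0217; S(4,2) = 26.5000; S(4,3) = 15.5980; S(4,4) = 9.1811
Terminal payoffs V(N, i) = max(S_T - K, 0):
  V(4,0) = 52.178831; V(4,1) = 20.711706; V(4,2) = 2.190000; V(4,3) = 0.000000; V(4,4) = 0.000000
Backward induction: V(k, i) = exp(-r*dt) * [p * V(k+1, i) + (1-p) * V(k+1, i+1)]; then take max(V_cont, immediate exercise) for American.
  V(3,0) = exp(-r*dt) * [p*52.178831 + (1-p)*20.711706] = 34.436682; exercise = 34.372686; V(3,0) = max -> 34.436682
  V(3,1) = exp(-r*dt) * [p*20.711706 + (1-p)*2.190000] = 10.427332; exercise = 10.230921; V(3,1) = max -> 10.427332
  V(3,2) = exp(-r*dt) * [p*2.190000 + (1-p)*0.000000] = 0.978089; exercise = 0.000000; V(3,2) = max -> 0.978089
  V(3,3) = exp(-r*dt) * [p*0.000000 + (1-p)*0.000000] = 0.000000; exercise = 0.000000; V(3,3) = max -> 0.000000
  V(2,0) = exp(-r*dt) * [p*34.436682 + (1-p)*10.427332] = 20.984786; exercise = 20.711706; V(2,0) = max -> 20.984786
  V(2,1) = exp(-r*dt) * [p*10.427332 + (1-p)*0.978089] = 5.182749; exercise = 2.190000; V(2,1) = max -> 5.182749
  V(2,2) = exp(-r*dt) * [p*0.978089 + (1-p)*0.000000] = 0.436831; exercise = 0.000000; V(2,2) = max -> 0.436831
  V(1,0) = exp(-r*dt) * [p*20.984786 + (1-p)*5.182749] = 12.157930; exercise = 10.230921; V(1,0) = max -> 12.157930
  V(1,1) = exp(-r*dt) * [p*5.182749 + (1-p)*0.436831] = 2.549501; exercise = 0.000000; V(1,1) = max -> 2.549501
  V(0,0) = exp(-r*dt) * [p*12.157930 + (1-p)*2.549501] = 6.800313; exercise = 2.190000; V(0,0) = max -> 6.800313


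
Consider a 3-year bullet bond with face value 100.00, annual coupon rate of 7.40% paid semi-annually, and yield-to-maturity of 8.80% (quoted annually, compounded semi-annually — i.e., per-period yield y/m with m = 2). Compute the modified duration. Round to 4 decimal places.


Coupon per period c = face * coupon_rate / m = 3.700000
Periods per year m = 2; per-period yield y/m = 0.044000
Number of cashflows N = 6
Cashflows (t years, CF_t, discount factor 1/(1+y/m)^(m*t), PV):
  t = 0.5000: CF_t = 3.700000, DF = 0.957854, PV = 3.544061
  t = 1.0000: CF_t = 3.700000, DF = 0.917485, PV = 3.394695
  t = 1.5000: CF_t = 3.700000, DF = 0.878817, PV = 3.251623
  t = 2.0000: CF_t = 3.700000, DF = 0.841779, PV = 3.114582
  t = 2.5000: CF_t = 3.700000, DF = 0.806302, PV = 2.983316
  t = 3.0000: CF_t = 103.700000, DF = 0.772320, PV = 80.089534
Price P = sum_t PV_t = 96.377810
First compute Macaulay numerator sum_t t * PV_t:
  t * PV_t at t = 0.5000: 1.772031
  t * PV_t at t = 1.0000: 3.394695
  t * PV_t at t = 1.5000: 4.877435
  t * PV_t at t = 2.0000: 6.229163
  t * PV_t at t = 2.5000: 7.458290
  t * PV_t at t = 3.0000: 240.268601
Macaulay duration D = 264.000214 / 96.377810 = 2.739222
Modified duration = D / (1 + y/m) = 2.739222 / (1 + 0.044000) = 2.623776

Answer: Modified duration = 2.6238
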